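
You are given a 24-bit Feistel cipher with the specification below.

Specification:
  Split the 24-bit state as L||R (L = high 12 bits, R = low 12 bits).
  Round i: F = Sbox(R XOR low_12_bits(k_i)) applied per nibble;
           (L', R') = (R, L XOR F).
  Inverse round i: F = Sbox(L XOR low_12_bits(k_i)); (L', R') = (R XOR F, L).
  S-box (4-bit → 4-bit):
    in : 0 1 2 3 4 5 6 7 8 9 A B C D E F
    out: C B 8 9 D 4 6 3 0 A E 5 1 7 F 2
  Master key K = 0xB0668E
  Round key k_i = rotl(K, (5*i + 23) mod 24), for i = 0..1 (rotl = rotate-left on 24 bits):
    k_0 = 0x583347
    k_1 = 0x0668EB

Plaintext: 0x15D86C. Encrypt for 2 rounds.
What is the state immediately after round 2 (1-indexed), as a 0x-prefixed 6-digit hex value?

s_0 = plaintext = 0x15D86C
s_1 = Round(s_0, k_0) = 0x86C4D8
s_2 = Round(s_1, k_1) = 0x4D89F5

0x4D89F5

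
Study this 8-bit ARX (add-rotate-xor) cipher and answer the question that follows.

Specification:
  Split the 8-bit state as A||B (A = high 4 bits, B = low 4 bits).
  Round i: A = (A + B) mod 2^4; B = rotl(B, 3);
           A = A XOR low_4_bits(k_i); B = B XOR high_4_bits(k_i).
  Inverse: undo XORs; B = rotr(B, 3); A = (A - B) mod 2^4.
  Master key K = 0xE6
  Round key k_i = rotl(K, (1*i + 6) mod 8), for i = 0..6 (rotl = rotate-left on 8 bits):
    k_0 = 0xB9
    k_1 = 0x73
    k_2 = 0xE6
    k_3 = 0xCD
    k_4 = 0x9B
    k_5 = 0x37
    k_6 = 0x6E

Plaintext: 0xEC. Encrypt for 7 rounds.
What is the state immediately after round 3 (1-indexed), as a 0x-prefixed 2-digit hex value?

s_0 = plaintext = 0xEC
s_1 = Round(s_0, k_0) = 0x3D
s_2 = Round(s_1, k_1) = 0x39
s_3 = Round(s_2, k_2) = 0xA2
s_4 = Round(s_3, k_3) = 0x1D
s_5 = Round(s_4, k_4) = 0x57
s_6 = Round(s_5, k_5) = 0xB8
s_7 = Round(s_6, k_6) = 0xD2

0xA2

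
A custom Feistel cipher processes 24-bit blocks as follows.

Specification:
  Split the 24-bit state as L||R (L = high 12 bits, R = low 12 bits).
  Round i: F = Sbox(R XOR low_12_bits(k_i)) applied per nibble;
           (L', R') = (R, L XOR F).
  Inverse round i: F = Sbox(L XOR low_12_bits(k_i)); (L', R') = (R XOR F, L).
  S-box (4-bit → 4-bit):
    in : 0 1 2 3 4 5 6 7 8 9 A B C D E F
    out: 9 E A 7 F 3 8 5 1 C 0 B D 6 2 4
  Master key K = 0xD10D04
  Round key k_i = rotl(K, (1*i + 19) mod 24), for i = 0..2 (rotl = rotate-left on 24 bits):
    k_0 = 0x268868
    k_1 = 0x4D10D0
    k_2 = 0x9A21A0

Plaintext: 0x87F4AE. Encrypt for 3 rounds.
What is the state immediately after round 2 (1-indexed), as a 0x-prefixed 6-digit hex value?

s_0 = plaintext = 0x87F4AE
s_1 = Round(s_0, k_0) = 0x4AE5A7
s_2 = Round(s_1, k_1) = 0x5A77FB
s_3 = Round(s_2, k_2) = 0x7FBD9C

0x5A77FB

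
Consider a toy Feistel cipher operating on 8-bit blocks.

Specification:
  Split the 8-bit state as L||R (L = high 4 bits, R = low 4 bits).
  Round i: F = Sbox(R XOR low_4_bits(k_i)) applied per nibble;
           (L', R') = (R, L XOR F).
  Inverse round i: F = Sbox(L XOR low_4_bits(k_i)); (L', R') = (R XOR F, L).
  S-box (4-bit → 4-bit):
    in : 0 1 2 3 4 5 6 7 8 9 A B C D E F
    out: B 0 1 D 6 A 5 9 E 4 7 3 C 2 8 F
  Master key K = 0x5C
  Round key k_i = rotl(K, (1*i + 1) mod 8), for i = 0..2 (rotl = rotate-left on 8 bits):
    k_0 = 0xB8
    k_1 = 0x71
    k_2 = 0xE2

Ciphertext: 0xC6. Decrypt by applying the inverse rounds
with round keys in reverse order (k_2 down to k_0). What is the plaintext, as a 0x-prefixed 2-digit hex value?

0xD3

s_0 = ciphertext = 0xC6
s_1 = InvRound(s_0, k_2) = 0xEC
s_2 = InvRound(s_1, k_1) = 0x3E
s_3 = InvRound(s_2, k_0) = 0xD3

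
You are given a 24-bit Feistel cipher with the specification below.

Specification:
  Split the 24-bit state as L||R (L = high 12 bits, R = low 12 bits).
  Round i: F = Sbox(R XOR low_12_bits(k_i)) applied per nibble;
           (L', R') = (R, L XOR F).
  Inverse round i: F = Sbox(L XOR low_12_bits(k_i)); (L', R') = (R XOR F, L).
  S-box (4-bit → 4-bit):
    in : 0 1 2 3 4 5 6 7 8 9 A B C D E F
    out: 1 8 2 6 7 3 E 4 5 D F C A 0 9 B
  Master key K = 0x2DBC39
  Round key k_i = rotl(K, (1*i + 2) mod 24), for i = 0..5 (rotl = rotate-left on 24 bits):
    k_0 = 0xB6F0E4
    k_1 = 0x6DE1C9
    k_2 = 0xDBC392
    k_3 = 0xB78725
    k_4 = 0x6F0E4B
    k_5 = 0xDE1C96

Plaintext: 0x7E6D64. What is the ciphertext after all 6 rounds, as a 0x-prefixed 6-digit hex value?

s_0 = plaintext = 0x7E6D64
s_1 = Round(s_0, k_0) = 0xD647B7
s_2 = Round(s_1, k_1) = 0x7B732D
s_3 = Round(s_2, k_2) = 0x32D67C
s_4 = Round(s_3, k_3) = 0x67CB10
s_5 = Round(s_4, k_4) = 0xB10540
s_6 = Round(s_5, k_5) = 0x54061E

0x54061E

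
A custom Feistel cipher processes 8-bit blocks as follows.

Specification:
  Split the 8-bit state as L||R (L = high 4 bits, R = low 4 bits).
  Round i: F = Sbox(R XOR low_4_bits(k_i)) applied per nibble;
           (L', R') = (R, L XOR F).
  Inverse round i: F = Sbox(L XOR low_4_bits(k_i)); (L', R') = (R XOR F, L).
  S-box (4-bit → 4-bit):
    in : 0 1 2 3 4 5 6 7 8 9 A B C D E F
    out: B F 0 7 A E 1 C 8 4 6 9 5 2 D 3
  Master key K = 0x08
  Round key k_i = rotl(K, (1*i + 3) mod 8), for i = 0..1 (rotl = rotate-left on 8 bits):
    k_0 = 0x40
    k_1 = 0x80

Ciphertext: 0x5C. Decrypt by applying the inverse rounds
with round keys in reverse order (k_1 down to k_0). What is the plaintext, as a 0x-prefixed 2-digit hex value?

s_0 = ciphertext = 0x5C
s_1 = InvRound(s_0, k_1) = 0x25
s_2 = InvRound(s_1, k_0) = 0x52

0x52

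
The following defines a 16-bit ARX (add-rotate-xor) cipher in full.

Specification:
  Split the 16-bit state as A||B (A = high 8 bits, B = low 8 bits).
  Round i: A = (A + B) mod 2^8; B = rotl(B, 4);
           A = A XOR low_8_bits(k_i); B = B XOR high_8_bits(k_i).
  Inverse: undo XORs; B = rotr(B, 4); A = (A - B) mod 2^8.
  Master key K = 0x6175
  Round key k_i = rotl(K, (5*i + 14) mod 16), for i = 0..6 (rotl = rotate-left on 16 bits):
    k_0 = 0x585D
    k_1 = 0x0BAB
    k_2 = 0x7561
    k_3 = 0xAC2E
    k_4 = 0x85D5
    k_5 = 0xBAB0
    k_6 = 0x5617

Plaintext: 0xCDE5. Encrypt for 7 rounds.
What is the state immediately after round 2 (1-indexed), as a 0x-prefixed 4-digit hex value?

s_0 = plaintext = 0xCDE5
s_1 = Round(s_0, k_0) = 0xEF06
s_2 = Round(s_1, k_1) = 0x5E6B
s_3 = Round(s_2, k_2) = 0xA8C3
s_4 = Round(s_3, k_3) = 0x4590
s_5 = Round(s_4, k_4) = 0x008C
s_6 = Round(s_5, k_5) = 0x3C72
s_7 = Round(s_6, k_6) = 0xB971

0x5E6B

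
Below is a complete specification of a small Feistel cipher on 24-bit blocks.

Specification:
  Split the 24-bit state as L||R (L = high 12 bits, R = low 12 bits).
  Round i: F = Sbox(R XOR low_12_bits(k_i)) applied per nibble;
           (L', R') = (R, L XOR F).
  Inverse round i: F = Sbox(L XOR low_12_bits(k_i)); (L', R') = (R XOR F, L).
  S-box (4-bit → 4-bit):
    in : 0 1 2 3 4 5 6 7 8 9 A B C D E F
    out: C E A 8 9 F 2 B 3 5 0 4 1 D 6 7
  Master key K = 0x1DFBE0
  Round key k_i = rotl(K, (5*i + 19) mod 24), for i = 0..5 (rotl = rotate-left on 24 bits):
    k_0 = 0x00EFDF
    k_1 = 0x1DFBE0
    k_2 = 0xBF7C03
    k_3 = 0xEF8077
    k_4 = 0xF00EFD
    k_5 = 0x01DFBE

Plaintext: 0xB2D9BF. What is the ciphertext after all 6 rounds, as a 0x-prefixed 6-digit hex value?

s_0 = plaintext = 0xB2D9BF
s_1 = Round(s_0, k_0) = 0x9BF901
s_2 = Round(s_1, k_1) = 0x9013D1
s_3 = Round(s_2, k_2) = 0x3D1EDB
s_4 = Round(s_3, k_3) = 0xEDB5D0
s_5 = Round(s_4, k_4) = 0x5D0A76
s_6 = Round(s_5, k_5) = 0xA76AC3

0xA76AC3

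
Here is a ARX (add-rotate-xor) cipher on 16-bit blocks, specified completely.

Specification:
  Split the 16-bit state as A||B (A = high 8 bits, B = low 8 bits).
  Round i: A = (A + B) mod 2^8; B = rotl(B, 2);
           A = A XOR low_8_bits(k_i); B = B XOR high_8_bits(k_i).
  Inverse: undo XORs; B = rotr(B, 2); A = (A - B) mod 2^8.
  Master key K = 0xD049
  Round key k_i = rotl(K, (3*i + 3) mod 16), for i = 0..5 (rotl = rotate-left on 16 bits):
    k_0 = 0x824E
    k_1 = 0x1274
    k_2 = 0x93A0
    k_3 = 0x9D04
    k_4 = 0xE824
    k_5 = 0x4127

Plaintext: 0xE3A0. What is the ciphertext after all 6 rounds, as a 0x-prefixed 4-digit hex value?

s_0 = plaintext = 0xE3A0
s_1 = Round(s_0, k_0) = 0xCD00
s_2 = Round(s_1, k_1) = 0xB912
s_3 = Round(s_2, k_2) = 0x6BDB
s_4 = Round(s_3, k_3) = 0x42F2
s_5 = Round(s_4, k_4) = 0x1023
s_6 = Round(s_5, k_5) = 0x14CD

0x14CD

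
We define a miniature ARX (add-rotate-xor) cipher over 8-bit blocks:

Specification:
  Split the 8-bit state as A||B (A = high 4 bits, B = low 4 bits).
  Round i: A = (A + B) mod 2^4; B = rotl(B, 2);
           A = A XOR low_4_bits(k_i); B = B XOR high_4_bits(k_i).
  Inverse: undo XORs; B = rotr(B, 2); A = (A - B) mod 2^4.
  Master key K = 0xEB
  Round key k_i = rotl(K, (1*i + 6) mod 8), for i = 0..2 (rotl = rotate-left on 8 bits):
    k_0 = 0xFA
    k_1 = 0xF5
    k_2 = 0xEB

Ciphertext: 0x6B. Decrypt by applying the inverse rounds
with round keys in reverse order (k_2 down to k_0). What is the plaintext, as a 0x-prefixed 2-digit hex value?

0x45

s_0 = ciphertext = 0x6B
s_1 = InvRound(s_0, k_2) = 0x85
s_2 = InvRound(s_1, k_1) = 0x3A
s_3 = InvRound(s_2, k_0) = 0x45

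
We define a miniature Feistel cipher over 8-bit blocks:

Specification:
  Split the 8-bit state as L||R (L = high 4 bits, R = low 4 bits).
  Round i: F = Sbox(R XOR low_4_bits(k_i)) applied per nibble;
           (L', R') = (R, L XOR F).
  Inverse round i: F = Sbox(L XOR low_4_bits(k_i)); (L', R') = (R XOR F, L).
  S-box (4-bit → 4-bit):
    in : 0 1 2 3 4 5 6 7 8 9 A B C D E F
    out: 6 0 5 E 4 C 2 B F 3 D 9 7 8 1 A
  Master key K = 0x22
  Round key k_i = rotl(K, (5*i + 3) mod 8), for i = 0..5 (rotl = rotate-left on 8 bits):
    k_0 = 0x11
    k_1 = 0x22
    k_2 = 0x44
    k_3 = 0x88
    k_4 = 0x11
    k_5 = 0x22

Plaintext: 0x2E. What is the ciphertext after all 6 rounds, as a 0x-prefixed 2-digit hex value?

0xA5

s_0 = plaintext = 0x2E
s_1 = Round(s_0, k_0) = 0xE8
s_2 = Round(s_1, k_1) = 0x83
s_3 = Round(s_2, k_2) = 0x33
s_4 = Round(s_3, k_3) = 0x3A
s_5 = Round(s_4, k_4) = 0xAA
s_6 = Round(s_5, k_5) = 0xA5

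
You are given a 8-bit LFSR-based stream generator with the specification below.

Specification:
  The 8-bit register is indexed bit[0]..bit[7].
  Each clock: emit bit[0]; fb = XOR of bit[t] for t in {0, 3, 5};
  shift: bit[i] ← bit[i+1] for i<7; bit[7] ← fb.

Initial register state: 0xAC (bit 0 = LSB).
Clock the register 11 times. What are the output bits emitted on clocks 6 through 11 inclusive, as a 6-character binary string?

reg_0 = 0xAC
clock 1: out=0, reg = 0x56
clock 2: out=0, reg = 0x2B
clock 3: out=1, reg = 0x95
clock 4: out=1, reg = 0xCA
clock 5: out=0, reg = 0xE5
clock 6: out=1, reg = 0x72
clock 7: out=0, reg = 0xB9
clock 8: out=1, reg = 0xDC
clock 9: out=0, reg = 0xEE
clock 10: out=0, reg = 0x77
clock 11: out=1, reg = 0x3B

101001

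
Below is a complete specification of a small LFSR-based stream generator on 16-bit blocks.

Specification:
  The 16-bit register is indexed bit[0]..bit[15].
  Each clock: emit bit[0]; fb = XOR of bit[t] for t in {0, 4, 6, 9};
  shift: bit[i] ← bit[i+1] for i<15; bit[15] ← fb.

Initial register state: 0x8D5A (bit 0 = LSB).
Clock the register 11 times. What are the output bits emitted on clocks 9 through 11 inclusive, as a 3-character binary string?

reg_0 = 0x8D5A
clock 1: out=0, reg = 0x46AD
clock 2: out=1, reg = 0x2356
clock 3: out=0, reg = 0x91AB
clock 4: out=1, reg = 0xC8D5
clock 5: out=1, reg = 0xE46A
clock 6: out=0, reg = 0xF235
clock 7: out=1, reg = 0xF91A
clock 8: out=0, reg = 0xFC8D
clock 9: out=1, reg = 0xFE46
clock 10: out=0, reg = 0x7F23
clock 11: out=1, reg = 0x3F91

101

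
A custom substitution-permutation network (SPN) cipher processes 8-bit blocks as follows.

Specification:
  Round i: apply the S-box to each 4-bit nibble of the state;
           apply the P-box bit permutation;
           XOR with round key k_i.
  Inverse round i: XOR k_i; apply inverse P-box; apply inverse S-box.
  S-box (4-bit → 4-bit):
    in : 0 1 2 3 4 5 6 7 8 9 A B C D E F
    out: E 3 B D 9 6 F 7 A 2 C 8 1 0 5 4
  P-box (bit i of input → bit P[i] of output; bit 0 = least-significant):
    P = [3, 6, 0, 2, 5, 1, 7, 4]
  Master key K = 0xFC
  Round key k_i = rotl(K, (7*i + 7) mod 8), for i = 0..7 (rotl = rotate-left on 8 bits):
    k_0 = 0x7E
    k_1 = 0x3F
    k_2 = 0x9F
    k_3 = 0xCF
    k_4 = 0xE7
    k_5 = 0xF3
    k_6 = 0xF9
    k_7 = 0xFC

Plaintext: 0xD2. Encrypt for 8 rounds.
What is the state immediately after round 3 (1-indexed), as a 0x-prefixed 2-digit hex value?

0xB2

s_0 = plaintext = 0xD2
s_1 = Round(s_0, k_0) = 0x32
s_2 = Round(s_1, k_1) = 0xC3
s_3 = Round(s_2, k_2) = 0xB2
s_4 = Round(s_3, k_3) = 0x93
s_5 = Round(s_4, k_4) = 0xE8
s_6 = Round(s_5, k_5) = 0x17
s_7 = Round(s_6, k_6) = 0x92
s_8 = Round(s_7, k_7) = 0xB2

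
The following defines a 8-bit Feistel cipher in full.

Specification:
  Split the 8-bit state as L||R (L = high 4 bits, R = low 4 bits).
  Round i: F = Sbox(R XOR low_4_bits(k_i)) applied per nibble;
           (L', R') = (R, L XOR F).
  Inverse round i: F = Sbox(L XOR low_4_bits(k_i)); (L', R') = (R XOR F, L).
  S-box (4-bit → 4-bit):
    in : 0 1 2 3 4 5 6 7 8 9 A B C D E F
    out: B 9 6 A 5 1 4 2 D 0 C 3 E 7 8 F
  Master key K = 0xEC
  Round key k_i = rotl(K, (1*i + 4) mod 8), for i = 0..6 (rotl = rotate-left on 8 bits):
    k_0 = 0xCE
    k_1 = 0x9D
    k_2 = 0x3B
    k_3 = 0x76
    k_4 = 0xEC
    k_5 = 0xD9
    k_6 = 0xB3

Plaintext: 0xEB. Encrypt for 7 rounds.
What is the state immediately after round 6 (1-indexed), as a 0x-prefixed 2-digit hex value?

s_0 = plaintext = 0xEB
s_1 = Round(s_0, k_0) = 0xBF
s_2 = Round(s_1, k_1) = 0xFD
s_3 = Round(s_2, k_2) = 0xDB
s_4 = Round(s_3, k_3) = 0xBA
s_5 = Round(s_4, k_4) = 0xAF
s_6 = Round(s_5, k_5) = 0xFE
s_7 = Round(s_6, k_6) = 0xE8

0xFE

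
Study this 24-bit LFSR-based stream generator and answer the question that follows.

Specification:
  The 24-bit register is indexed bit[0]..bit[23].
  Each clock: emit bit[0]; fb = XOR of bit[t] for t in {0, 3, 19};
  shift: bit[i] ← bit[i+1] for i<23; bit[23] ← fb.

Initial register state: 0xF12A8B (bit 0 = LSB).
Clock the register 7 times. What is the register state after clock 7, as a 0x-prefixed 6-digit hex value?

reg_0 = 0xF12A8B
clock 1: out=1, reg = 0x789545
clock 2: out=1, reg = 0x3C4AA2
clock 3: out=0, reg = 0x9E2551
clock 4: out=1, reg = 0x4F12A8
clock 5: out=0, reg = 0x278954
clock 6: out=0, reg = 0x13C4AA
clock 7: out=0, reg = 0x89E255

0x89E255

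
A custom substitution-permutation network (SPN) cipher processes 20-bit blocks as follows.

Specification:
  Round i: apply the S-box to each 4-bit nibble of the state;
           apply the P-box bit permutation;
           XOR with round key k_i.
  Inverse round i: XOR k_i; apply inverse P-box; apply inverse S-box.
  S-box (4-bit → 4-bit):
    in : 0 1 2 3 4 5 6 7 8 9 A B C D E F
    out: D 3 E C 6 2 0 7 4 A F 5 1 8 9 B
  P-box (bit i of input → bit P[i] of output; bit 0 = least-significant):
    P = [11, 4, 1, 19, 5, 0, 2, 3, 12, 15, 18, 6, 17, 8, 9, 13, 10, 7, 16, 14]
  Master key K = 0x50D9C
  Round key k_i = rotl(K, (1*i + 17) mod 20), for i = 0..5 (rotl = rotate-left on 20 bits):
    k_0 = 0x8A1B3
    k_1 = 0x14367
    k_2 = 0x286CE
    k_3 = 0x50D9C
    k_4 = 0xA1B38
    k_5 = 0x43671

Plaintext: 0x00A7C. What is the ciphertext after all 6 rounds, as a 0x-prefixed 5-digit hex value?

s_0 = plaintext = 0x00A7C
s_1 = Round(s_0, k_0) = 0xF5FD6
s_2 = Round(s_1, k_1) = 0x196AF
s_3 = Round(s_2, k_2) = 0xAAB73
s_4 = Round(s_3, k_3) = 0xA7A3B
s_5 = Round(s_4, k_4) = 0xDC4F6
s_6 = Round(s_5, k_5) = 0x2F658

0x2F658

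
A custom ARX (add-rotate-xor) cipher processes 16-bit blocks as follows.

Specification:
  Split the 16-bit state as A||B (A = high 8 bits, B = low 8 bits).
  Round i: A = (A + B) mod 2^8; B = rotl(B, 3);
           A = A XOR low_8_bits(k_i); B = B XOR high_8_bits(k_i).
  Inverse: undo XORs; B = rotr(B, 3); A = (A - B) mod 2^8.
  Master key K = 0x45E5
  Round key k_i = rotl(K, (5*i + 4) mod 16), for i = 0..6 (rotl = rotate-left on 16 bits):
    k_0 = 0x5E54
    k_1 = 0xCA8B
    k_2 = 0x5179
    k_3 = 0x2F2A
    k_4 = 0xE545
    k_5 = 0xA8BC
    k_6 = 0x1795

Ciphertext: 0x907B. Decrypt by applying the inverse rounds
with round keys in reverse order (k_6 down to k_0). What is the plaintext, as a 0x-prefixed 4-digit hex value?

0x6838

s_0 = ciphertext = 0x907B
s_1 = InvRound(s_0, k_6) = 0x788D
s_2 = InvRound(s_1, k_5) = 0x20A4
s_3 = InvRound(s_2, k_4) = 0x3D28
s_4 = InvRound(s_3, k_3) = 0x37E0
s_5 = InvRound(s_4, k_2) = 0x1836
s_6 = InvRound(s_5, k_1) = 0xF49F
s_7 = InvRound(s_6, k_0) = 0x6838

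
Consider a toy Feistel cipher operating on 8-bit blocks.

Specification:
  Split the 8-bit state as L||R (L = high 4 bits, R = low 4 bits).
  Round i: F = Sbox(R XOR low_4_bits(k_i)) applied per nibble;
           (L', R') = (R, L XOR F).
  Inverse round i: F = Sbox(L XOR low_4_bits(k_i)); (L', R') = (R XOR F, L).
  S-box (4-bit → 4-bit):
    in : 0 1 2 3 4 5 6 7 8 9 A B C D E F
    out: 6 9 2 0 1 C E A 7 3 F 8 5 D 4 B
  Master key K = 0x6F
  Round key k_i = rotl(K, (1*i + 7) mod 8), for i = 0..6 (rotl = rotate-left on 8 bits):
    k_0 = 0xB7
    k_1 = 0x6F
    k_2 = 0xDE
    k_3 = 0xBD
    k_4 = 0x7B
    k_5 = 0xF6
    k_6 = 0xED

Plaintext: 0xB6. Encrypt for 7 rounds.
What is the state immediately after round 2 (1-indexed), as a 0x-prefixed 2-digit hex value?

s_0 = plaintext = 0xB6
s_1 = Round(s_0, k_0) = 0x62
s_2 = Round(s_1, k_1) = 0x2B
s_3 = Round(s_2, k_2) = 0xBE
s_4 = Round(s_3, k_3) = 0xEB
s_5 = Round(s_4, k_4) = 0xB8
s_6 = Round(s_5, k_5) = 0x8F
s_7 = Round(s_6, k_6) = 0xFA

0x2B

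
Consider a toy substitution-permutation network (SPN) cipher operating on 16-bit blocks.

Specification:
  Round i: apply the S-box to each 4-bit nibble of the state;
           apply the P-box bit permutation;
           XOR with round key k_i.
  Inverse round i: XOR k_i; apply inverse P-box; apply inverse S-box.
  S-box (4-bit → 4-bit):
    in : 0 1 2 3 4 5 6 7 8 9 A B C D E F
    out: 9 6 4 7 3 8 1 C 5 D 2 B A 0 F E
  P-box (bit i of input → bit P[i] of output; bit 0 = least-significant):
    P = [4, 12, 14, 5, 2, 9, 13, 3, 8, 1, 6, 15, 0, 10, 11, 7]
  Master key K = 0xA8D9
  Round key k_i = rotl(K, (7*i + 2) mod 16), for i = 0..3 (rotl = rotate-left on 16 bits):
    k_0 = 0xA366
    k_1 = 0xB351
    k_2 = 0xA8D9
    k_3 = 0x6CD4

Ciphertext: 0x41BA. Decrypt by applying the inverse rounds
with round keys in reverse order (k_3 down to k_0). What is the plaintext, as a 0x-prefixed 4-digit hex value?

s_0 = ciphertext = 0x41BA
s_1 = InvRound(s_0, k_3) = 0x1395
s_2 = InvRound(s_1, k_2) = 0x29EA
s_3 = InvRound(s_2, k_1) = 0x9CCB
s_4 = InvRound(s_3, k_0) = 0xE6EC

0xE6EC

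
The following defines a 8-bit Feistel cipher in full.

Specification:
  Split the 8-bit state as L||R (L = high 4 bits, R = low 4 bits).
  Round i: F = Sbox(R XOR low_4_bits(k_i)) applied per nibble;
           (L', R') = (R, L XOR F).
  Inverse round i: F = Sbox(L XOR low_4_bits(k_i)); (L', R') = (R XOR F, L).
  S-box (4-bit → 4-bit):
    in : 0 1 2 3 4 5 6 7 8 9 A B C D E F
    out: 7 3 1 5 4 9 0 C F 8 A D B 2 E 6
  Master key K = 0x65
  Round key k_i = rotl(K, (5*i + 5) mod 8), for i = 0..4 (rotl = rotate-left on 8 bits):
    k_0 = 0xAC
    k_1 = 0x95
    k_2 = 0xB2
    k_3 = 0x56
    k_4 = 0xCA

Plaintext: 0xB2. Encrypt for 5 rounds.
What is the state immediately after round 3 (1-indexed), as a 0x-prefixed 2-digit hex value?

0x59

s_0 = plaintext = 0xB2
s_1 = Round(s_0, k_0) = 0x25
s_2 = Round(s_1, k_1) = 0x55
s_3 = Round(s_2, k_2) = 0x59
s_4 = Round(s_3, k_3) = 0x93
s_5 = Round(s_4, k_4) = 0x31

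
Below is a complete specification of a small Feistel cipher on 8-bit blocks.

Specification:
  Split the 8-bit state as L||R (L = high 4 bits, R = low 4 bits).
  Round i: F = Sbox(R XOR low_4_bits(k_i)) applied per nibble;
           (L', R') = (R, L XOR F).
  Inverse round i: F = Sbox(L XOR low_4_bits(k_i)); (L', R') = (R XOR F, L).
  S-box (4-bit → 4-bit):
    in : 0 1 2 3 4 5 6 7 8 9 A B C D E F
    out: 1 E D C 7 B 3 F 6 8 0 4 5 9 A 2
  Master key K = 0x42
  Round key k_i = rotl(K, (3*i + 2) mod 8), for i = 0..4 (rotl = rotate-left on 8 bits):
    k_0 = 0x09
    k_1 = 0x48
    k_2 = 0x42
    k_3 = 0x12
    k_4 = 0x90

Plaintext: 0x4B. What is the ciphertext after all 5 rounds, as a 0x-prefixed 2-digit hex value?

s_0 = plaintext = 0x4B
s_1 = Round(s_0, k_0) = 0xB9
s_2 = Round(s_1, k_1) = 0x95
s_3 = Round(s_2, k_2) = 0x56
s_4 = Round(s_3, k_3) = 0x62
s_5 = Round(s_4, k_4) = 0x2B

0x2B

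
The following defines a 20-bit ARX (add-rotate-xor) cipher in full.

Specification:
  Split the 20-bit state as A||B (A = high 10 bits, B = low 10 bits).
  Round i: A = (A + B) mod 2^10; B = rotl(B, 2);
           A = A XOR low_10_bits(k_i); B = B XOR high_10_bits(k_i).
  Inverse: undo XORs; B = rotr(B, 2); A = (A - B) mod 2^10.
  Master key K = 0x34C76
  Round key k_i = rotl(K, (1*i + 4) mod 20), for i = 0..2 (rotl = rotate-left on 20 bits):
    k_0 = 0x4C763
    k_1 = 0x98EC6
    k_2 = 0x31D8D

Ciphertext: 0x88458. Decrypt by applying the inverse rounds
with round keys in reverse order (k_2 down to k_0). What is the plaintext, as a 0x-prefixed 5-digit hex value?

s_0 = ciphertext = 0x88458
s_1 = InvRound(s_0, k_2) = 0x21727
s_2 = InvRound(s_1, k_1) = 0x7C851
s_3 = InvRound(s_2, k_0) = 0x8E458

0x8E458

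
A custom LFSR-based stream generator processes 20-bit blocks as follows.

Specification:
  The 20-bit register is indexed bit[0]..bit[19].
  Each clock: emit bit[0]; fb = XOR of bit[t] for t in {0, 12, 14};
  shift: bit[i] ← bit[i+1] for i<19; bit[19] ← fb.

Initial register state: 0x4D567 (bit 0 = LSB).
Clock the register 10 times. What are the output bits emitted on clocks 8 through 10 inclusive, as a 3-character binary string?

010

reg_0 = 0x4D567
clock 1: out=1, reg = 0xA6AB3
clock 2: out=1, reg = 0x53559
clock 3: out=1, reg = 0x29AAC
clock 4: out=0, reg = 0x94D56
clock 5: out=0, reg = 0xCA6AB
clock 6: out=1, reg = 0xE5355
clock 7: out=1, reg = 0xF29AA
clock 8: out=0, reg = 0x794D5
clock 9: out=1, reg = 0x3CA6A
clock 10: out=0, reg = 0x9E535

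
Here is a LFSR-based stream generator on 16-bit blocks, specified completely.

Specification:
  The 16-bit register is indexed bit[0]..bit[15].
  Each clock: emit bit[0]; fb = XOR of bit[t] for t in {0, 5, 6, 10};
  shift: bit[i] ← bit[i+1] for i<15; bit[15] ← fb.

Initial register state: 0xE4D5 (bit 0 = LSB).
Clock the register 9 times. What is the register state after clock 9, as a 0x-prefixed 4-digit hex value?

0x0CF2

reg_0 = 0xE4D5
clock 1: out=1, reg = 0xF26A
clock 2: out=0, reg = 0x7935
clock 3: out=1, reg = 0x3C9A
clock 4: out=0, reg = 0x9E4D
clock 5: out=1, reg = 0xCF26
clock 6: out=0, reg = 0x6793
clock 7: out=1, reg = 0x33C9
clock 8: out=1, reg = 0x19E4
clock 9: out=0, reg = 0x0CF2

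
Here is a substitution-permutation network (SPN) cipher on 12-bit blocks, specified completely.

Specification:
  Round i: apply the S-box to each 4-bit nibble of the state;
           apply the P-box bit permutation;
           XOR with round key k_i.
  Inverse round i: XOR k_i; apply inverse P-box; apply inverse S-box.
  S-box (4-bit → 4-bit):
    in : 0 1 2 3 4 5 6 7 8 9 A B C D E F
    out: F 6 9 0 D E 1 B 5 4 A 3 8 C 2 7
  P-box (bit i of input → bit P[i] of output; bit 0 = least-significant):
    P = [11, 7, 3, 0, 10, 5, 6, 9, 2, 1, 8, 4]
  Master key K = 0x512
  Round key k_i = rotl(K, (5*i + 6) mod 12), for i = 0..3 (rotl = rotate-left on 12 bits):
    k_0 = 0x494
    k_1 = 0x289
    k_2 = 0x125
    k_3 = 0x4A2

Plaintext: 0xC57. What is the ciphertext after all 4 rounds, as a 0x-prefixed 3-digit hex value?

s_0 = plaintext = 0xC57
s_1 = Round(s_0, k_0) = 0xE65
s_2 = Round(s_1, k_1) = 0x602
s_3 = Round(s_2, k_2) = 0xF40
s_4 = Round(s_3, k_3) = 0xB6D

0xB6D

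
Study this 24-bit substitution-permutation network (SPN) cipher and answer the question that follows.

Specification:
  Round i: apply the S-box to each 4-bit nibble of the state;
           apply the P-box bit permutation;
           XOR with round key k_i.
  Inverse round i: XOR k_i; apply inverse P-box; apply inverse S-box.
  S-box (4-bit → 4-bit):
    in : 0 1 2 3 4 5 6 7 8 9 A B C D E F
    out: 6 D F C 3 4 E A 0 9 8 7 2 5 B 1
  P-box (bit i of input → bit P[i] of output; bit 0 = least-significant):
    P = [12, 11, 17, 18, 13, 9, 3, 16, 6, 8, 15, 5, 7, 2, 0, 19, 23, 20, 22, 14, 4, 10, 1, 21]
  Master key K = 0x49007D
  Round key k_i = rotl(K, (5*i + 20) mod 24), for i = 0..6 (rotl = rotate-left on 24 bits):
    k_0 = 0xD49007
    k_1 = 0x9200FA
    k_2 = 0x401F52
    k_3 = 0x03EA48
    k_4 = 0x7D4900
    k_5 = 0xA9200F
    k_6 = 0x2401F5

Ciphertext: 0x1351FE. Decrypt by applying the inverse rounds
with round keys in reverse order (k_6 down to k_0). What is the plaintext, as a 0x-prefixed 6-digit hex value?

s_0 = ciphertext = 0x1351FE
s_1 = InvRound(s_0, k_6) = 0x375831
s_2 = InvRound(s_1, k_5) = 0xDE7AD2
s_3 = InvRound(s_2, k_4) = 0x1FF4ED
s_4 = InvRound(s_3, k_3) = 0xCC2ACE
s_5 = InvRound(s_4, k_2) = 0x4FECD9
s_6 = InvRound(s_5, k_1) = 0x023397
s_7 = InvRound(s_6, k_0) = 0xFBF043

0xFBF043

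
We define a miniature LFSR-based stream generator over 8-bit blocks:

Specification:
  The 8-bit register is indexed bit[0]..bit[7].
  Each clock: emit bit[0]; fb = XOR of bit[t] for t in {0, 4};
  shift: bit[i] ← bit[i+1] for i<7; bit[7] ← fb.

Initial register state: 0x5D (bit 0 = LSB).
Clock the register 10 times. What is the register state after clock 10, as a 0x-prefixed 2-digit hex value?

0x76

reg_0 = 0x5D
clock 1: out=1, reg = 0x2E
clock 2: out=0, reg = 0x17
clock 3: out=1, reg = 0x0B
clock 4: out=1, reg = 0x85
clock 5: out=1, reg = 0xC2
clock 6: out=0, reg = 0x61
clock 7: out=1, reg = 0xB0
clock 8: out=0, reg = 0xD8
clock 9: out=0, reg = 0xEC
clock 10: out=0, reg = 0x76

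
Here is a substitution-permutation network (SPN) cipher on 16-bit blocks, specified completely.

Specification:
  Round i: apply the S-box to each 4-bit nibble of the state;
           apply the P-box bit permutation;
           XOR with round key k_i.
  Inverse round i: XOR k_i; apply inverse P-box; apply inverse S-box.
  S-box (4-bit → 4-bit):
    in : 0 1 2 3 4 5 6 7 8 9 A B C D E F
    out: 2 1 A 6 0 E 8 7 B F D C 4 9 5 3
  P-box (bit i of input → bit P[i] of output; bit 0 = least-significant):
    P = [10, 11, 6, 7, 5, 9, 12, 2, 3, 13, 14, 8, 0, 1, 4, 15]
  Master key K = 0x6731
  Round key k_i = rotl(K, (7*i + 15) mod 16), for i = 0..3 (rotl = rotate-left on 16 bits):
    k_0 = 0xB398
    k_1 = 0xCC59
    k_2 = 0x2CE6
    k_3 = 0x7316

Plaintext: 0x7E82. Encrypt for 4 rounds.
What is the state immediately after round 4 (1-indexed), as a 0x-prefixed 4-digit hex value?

0x2D42

s_0 = plaintext = 0x7E82
s_1 = Round(s_0, k_0) = 0xF927
s_2 = Round(s_1, k_1) = 0xA316
s_3 = Round(s_2, k_2) = 0xCC57
s_4 = Round(s_3, k_3) = 0x2D42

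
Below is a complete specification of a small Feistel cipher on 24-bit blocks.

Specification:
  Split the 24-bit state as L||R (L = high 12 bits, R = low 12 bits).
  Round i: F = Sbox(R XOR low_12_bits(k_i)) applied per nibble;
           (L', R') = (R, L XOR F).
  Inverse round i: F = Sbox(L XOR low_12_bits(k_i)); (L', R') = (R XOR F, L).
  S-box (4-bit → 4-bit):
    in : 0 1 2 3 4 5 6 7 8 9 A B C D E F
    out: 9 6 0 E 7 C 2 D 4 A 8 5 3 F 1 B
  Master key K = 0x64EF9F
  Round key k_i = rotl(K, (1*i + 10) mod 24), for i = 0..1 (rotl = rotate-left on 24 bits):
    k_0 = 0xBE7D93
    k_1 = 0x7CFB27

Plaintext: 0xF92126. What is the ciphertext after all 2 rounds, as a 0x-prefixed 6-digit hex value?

s_0 = plaintext = 0xF92126
s_1 = Round(s_0, k_0) = 0x126CCE
s_2 = Round(s_1, k_1) = 0xCCEC3C

0xCCEC3C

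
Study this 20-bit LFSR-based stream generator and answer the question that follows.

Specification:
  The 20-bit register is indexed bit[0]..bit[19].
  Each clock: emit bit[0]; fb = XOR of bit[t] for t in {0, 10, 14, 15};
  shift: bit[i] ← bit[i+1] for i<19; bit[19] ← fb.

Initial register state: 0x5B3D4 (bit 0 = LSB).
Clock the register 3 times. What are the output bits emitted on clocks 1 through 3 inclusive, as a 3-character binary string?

001

reg_0 = 0x5B3D4
clock 1: out=0, reg = 0xAD9EA
clock 2: out=0, reg = 0x56CF5
clock 3: out=1, reg = 0xAB67A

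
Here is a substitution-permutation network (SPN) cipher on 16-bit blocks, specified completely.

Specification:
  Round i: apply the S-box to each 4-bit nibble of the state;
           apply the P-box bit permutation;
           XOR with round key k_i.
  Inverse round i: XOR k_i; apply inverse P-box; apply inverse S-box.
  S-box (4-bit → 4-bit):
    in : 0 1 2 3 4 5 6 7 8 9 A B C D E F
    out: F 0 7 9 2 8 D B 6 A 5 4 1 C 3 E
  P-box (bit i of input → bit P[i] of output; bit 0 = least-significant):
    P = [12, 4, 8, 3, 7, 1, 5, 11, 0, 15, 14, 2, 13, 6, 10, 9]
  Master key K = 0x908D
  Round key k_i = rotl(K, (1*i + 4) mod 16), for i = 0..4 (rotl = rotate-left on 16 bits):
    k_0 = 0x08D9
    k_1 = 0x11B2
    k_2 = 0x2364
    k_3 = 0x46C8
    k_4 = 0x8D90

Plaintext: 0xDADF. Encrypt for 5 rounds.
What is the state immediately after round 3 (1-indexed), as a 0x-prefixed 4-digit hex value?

s_0 = plaintext = 0xDADF
s_1 = Round(s_0, k_0) = 0x47E0
s_2 = Round(s_1, k_1) = 0x806D
s_3 = Round(s_2, k_2) = 0xEE89
s_4 = Round(s_3, k_3) = 0xE6B3
s_5 = Round(s_4, k_4) = 0xFDFD

0xEE89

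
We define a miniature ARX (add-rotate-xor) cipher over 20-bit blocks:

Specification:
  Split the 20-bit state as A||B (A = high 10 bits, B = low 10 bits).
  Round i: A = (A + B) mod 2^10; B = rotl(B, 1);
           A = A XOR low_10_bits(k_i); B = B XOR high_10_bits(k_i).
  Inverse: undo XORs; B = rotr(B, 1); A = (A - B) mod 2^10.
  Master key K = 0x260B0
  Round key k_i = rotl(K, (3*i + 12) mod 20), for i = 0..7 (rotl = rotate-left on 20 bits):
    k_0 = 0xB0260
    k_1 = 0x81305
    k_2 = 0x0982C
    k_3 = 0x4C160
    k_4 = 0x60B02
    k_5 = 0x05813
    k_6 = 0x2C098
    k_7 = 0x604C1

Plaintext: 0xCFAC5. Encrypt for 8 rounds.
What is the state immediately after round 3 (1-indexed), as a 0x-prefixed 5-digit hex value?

0x44900

s_0 = plaintext = 0xCFAC5
s_1 = Round(s_0, k_0) = 0x18F4B
s_2 = Round(s_1, k_1) = 0x2AC93
s_3 = Round(s_2, k_2) = 0x44900
s_4 = Round(s_3, k_3) = 0xDCB30
s_5 = Round(s_4, k_4) = 0x683E3
s_6 = Round(s_5, k_5) = 0x643D1
s_7 = Round(s_6, k_6) = 0x7E713
s_8 = Round(s_7, k_7) = 0x737A6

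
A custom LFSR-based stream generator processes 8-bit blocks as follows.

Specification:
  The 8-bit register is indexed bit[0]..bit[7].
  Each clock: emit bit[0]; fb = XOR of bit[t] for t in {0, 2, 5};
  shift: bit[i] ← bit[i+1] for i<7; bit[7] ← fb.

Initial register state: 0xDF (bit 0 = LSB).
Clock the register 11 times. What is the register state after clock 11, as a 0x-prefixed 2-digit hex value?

reg_0 = 0xDF
clock 1: out=1, reg = 0x6F
clock 2: out=1, reg = 0xB7
clock 3: out=1, reg = 0xDB
clock 4: out=1, reg = 0xED
clock 5: out=1, reg = 0xF6
clock 6: out=0, reg = 0x7B
clock 7: out=1, reg = 0x3D
clock 8: out=1, reg = 0x9E
clock 9: out=0, reg = 0xCF
clock 10: out=1, reg = 0x67
clock 11: out=1, reg = 0xB3

0xB3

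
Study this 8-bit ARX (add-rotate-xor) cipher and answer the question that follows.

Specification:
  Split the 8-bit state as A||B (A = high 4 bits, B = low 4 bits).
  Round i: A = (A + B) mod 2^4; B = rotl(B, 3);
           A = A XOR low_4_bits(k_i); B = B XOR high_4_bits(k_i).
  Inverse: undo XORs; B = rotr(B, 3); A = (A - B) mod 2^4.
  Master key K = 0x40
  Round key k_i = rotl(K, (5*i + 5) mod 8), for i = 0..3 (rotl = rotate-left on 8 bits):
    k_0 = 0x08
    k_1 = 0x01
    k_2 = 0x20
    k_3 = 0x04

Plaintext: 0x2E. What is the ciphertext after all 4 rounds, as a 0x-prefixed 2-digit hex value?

s_0 = plaintext = 0x2E
s_1 = Round(s_0, k_0) = 0x87
s_2 = Round(s_1, k_1) = 0xEB
s_3 = Round(s_2, k_2) = 0x9F
s_4 = Round(s_3, k_3) = 0xCF

0xCF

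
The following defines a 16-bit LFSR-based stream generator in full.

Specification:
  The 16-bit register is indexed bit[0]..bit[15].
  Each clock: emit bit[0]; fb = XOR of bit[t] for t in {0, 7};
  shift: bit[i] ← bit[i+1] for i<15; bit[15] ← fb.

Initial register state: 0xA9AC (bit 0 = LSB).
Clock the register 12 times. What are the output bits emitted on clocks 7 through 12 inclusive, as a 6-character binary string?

reg_0 = 0xA9AC
clock 1: out=0, reg = 0xD4D6
clock 2: out=0, reg = 0xEA6B
clock 3: out=1, reg = 0xF535
clock 4: out=1, reg = 0xFA9A
clock 5: out=0, reg = 0xFD4D
clock 6: out=1, reg = 0xFEA6
clock 7: out=0, reg = 0xFF53
clock 8: out=1, reg = 0xFFA9
clock 9: out=1, reg = 0x7FD4
clock 10: out=0, reg = 0xBFEA
clock 11: out=0, reg = 0xDFF5
clock 12: out=1, reg = 0x6FFA

011001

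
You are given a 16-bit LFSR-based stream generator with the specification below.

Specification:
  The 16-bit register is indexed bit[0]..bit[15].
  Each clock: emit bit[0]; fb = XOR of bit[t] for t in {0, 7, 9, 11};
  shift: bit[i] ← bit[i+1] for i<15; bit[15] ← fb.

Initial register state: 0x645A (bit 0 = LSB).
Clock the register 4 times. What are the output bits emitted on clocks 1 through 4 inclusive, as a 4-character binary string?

0101

reg_0 = 0x645A
clock 1: out=0, reg = 0x322D
clock 2: out=1, reg = 0x1916
clock 3: out=0, reg = 0x8C8B
clock 4: out=1, reg = 0xC645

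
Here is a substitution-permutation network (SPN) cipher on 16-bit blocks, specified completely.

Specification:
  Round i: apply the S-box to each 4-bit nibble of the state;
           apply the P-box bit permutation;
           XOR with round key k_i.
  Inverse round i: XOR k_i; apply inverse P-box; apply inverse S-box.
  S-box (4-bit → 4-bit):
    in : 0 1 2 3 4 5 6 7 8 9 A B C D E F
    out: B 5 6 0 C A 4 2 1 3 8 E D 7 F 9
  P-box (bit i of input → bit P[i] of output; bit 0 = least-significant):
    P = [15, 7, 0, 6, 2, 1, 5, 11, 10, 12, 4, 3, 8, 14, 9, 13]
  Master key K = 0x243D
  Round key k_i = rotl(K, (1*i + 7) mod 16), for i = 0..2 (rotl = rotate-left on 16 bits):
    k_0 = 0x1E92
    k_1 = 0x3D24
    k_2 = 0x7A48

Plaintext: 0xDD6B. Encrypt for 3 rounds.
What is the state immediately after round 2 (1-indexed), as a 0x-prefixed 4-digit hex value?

s_0 = plaintext = 0xDD6B
s_1 = Round(s_0, k_0) = 0x4963
s_2 = Round(s_1, k_1) = 0x0B04
s_3 = Round(s_2, k_2) = 0x0317

0x0B04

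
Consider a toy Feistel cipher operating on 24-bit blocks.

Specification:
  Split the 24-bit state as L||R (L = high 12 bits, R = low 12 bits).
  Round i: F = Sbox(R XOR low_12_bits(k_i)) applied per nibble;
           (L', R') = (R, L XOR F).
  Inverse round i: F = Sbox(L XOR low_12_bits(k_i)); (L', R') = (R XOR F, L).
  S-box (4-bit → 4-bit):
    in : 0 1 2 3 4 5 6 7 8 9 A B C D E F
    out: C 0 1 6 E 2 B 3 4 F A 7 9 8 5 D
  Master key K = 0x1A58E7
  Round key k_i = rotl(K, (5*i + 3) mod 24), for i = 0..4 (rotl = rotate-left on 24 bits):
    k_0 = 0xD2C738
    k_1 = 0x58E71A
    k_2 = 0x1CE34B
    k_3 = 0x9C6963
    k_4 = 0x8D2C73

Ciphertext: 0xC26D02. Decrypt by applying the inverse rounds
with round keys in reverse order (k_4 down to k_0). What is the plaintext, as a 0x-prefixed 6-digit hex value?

s_0 = ciphertext = 0xC26D02
s_1 = InvRound(s_0, k_4) = 0x120C26
s_2 = InvRound(s_1, k_3) = 0x8C0120
s_3 = InvRound(s_2, k_2) = 0x6678C0
s_4 = InvRound(s_3, k_1) = 0x8F8667
s_5 = InvRound(s_4, k_0) = 0xBFB8F8

0xBFB8F8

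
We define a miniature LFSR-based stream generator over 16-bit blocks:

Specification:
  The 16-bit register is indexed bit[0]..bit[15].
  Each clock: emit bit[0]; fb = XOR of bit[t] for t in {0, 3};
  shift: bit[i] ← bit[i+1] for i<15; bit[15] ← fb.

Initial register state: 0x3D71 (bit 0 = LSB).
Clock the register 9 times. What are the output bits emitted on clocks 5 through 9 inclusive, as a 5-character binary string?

11101

reg_0 = 0x3D71
clock 1: out=1, reg = 0x9EB8
clock 2: out=0, reg = 0xCF5C
clock 3: out=0, reg = 0xE7AE
clock 4: out=0, reg = 0xF3D7
clock 5: out=1, reg = 0xF9EB
clock 6: out=1, reg = 0x7CF5
clock 7: out=1, reg = 0xBE7A
clock 8: out=0, reg = 0xDF3D
clock 9: out=1, reg = 0x6F9E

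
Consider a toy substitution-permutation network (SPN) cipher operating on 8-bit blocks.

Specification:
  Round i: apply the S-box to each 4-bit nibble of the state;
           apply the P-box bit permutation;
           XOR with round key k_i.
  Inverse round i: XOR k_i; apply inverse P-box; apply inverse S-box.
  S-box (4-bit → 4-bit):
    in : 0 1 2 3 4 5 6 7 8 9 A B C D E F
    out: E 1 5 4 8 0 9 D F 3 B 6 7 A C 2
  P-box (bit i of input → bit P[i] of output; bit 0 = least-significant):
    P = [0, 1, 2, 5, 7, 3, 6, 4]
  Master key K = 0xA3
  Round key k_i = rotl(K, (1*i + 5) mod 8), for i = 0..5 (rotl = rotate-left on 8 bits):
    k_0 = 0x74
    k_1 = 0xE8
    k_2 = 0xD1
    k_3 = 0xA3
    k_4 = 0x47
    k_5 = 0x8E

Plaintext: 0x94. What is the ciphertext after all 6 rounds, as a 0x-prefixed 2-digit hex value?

0xB1

s_0 = plaintext = 0x94
s_1 = Round(s_0, k_0) = 0xDC
s_2 = Round(s_1, k_1) = 0xF7
s_3 = Round(s_2, k_2) = 0xFC
s_4 = Round(s_3, k_3) = 0xAC
s_5 = Round(s_4, k_4) = 0xD8
s_6 = Round(s_5, k_5) = 0xB1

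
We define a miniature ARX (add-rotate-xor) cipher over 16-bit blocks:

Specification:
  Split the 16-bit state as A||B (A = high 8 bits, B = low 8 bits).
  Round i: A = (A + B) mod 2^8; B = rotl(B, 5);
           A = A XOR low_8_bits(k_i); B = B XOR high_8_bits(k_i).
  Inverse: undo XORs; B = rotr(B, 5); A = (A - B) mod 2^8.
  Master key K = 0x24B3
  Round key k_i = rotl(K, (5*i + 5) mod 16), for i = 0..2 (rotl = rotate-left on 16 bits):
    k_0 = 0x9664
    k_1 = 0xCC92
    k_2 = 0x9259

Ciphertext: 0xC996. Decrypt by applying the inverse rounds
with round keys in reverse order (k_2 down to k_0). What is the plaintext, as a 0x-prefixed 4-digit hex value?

s_0 = ciphertext = 0xC996
s_1 = InvRound(s_0, k_2) = 0x7020
s_2 = InvRound(s_1, k_1) = 0x7B67
s_3 = InvRound(s_2, k_0) = 0x908F

0x908F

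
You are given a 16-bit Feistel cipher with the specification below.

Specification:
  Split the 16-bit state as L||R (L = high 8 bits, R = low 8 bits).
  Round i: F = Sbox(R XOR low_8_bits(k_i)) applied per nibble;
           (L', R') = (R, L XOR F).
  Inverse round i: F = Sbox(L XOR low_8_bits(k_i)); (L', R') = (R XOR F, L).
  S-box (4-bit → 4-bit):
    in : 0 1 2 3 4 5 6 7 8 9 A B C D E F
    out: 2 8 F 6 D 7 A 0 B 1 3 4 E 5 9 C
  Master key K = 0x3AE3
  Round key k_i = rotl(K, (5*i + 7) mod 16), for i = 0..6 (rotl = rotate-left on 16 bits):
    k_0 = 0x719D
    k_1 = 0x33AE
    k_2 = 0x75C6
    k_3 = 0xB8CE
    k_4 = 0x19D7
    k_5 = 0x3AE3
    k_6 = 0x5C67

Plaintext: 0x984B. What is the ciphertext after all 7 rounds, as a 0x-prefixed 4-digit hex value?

s_0 = plaintext = 0x984B
s_1 = Round(s_0, k_0) = 0x4BC2
s_2 = Round(s_1, k_1) = 0xC2E5
s_3 = Round(s_2, k_2) = 0xE534
s_4 = Round(s_3, k_3) = 0x3426
s_5 = Round(s_4, k_4) = 0x26FC
s_6 = Round(s_5, k_5) = 0xFCAA
s_7 = Round(s_6, k_6) = 0xAA19

0xAA19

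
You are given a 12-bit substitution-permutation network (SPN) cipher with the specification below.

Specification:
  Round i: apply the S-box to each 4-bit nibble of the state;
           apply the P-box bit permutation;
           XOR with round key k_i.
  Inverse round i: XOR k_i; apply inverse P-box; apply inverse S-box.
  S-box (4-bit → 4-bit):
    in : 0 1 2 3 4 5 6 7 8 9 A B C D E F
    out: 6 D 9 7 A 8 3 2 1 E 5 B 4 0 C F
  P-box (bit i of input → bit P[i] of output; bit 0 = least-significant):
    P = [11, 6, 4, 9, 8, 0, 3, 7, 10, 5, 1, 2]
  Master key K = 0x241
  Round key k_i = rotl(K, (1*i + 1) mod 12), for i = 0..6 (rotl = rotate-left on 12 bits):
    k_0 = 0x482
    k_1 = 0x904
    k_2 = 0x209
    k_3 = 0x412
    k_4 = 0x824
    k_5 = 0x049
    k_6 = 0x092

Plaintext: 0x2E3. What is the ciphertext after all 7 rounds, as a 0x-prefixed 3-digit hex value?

s_0 = plaintext = 0x2E3
s_1 = Round(s_0, k_0) = 0x85E
s_2 = Round(s_1, k_1) = 0xF94
s_3 = Round(s_2, k_2) = 0x4E6
s_4 = Round(s_3, k_3) = 0xCFE
s_5 = Round(s_4, k_4) = 0xBBF
s_6 = Round(s_5, k_5) = 0xFBC
s_7 = Round(s_6, k_6) = 0x525

0x525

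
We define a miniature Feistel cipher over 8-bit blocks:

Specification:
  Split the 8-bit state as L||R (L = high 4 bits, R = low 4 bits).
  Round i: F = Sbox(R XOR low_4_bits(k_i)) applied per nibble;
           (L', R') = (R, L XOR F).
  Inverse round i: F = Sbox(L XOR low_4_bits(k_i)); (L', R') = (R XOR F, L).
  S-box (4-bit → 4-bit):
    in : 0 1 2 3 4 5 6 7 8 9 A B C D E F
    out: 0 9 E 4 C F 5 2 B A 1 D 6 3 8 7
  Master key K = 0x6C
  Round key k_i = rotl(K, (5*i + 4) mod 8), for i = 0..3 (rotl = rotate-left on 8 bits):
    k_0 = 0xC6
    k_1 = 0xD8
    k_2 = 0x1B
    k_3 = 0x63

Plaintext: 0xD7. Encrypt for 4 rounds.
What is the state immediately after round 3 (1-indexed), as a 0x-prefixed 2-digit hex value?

0x15

s_0 = plaintext = 0xD7
s_1 = Round(s_0, k_0) = 0x74
s_2 = Round(s_1, k_1) = 0x41
s_3 = Round(s_2, k_2) = 0x15
s_4 = Round(s_3, k_3) = 0x54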